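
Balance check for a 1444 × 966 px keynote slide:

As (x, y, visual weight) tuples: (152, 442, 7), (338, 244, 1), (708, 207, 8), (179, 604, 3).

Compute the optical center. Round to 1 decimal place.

Σw = 7 + 1 + 8 + 3 = 19.
x-moment: 7·152 + 1·338 + 8·708 + 3·179 = 7603; centroid 7603/19 ≈ 400.16.
y-moment: 7·442 + 1·244 + 8·207 + 3·604 = 6806; centroid 6806/19 ≈ 358.21.

(400.2, 358.2)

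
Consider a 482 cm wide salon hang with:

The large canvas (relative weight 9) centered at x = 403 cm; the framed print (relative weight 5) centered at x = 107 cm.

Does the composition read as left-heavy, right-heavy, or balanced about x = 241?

Total weight = 9 + 5 = 14.
Σw·x = 9·403 + 5·107 = 4162, so x̄ = 4162/14 ≈ 297.29.
Since 297.3 is right of 241, the composition reads right-heavy.

right-heavy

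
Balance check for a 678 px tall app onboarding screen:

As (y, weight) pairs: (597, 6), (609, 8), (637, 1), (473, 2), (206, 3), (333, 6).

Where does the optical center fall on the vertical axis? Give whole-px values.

y ≈ 487

Total weight = 6 + 8 + 1 + 2 + 3 + 6 = 26.
y: (6·597 + 8·609 + 1·637 + 2·473 + 3·206 + 6·333) / 26 = 12653 / 26 ≈ 486.65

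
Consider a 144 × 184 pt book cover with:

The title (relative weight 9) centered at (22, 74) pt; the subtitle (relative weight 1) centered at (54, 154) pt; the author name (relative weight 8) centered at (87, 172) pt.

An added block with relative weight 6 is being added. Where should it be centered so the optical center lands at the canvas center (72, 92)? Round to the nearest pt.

(130, 2)

With the added block, Σw becomes 9 + 1 + 8 + 6 = 24.
x: need Σw·x = 24·72 = 1728. Existing = 9·22 + 1·54 + 8·87 = 948. Remainder 780 / 6 ≈ 130.00.
y: need Σw·y = 24·92 = 2208. Existing = 9·74 + 1·154 + 8·172 = 2196. Remainder 12 / 6 ≈ 2.00.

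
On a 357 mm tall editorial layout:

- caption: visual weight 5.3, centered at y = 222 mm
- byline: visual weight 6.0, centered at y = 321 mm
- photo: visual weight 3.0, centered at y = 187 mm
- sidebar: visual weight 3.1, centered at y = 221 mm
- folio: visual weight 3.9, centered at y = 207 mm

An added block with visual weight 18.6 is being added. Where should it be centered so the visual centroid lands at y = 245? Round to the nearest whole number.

y ≈ 248

After adding the added block, total weight = 5.3 + 6.0 + 3.0 + 3.1 + 3.9 + 18.6 = 39.9.
Along y: (5156.0 + 18.6·y) / 39.9 = 245 (existing moment 5.3·222 + 6.0·321 + 3.0·187 + 3.1·221 + 3.9·207 = 5156.0) ⇒ y = (9775.5 − 5156.0) / 18.6 ≈ 248.36.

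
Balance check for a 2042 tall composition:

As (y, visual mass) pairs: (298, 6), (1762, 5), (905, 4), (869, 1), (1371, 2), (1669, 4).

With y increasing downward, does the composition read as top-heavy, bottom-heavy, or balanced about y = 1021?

Weights sum to 6 + 5 + 4 + 1 + 2 + 4 = 22.
Σw·y = 24505; ȳ = 24505/22 ≈ 1113.86.
1113.9 lies below (larger y than) the midline 1021, so the layout is bottom-heavy.

bottom-heavy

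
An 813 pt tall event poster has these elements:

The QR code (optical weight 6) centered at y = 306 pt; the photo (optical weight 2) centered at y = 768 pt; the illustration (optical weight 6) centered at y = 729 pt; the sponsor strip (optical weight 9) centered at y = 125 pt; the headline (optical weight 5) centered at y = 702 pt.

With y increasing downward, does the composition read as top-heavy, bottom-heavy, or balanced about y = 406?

Weights sum to 6 + 2 + 6 + 9 + 5 = 28.
y: (6·306 + 2·768 + 6·729 + 9·125 + 5·702) / 28 = 12381 / 28 ≈ 442.18
442.2 lies below (larger y than) the midline 406, so the layout is bottom-heavy.

bottom-heavy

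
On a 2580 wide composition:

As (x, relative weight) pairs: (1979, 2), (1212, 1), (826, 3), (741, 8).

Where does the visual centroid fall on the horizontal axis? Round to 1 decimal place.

x ≈ 969.7

Total weight = 2 + 1 + 3 + 8 = 14.
Σw·x = 2·1979 + 1·1212 + 3·826 + 8·741 = 13576, so x̄ = 13576/14 ≈ 969.71.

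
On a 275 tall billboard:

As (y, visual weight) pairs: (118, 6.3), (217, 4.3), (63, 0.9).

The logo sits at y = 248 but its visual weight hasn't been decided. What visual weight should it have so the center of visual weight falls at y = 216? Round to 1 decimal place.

w ≈ 23.5

Known weights sum to 6.3 + 4.3 + 0.9 = 11.5; their moment is 6.3·118 + 4.3·217 + 0.9·63 = 1733.2.
Set Σw·y/Σw = 216: (1733.2 + 248w) = 216·(11.5 + w).
So w = (216·11.5 − 1733.2)/(248 − 216) = 750.8/32 ≈ 23.46.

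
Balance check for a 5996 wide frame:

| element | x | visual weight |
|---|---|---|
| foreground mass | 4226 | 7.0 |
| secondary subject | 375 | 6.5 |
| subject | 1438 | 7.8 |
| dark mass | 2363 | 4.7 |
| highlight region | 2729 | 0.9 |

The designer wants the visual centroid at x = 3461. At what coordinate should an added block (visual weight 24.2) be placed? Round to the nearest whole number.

x ≈ 4961

With the added block, Σw becomes 7.0 + 6.5 + 7.8 + 4.7 + 0.9 + 24.2 = 51.1.
Along x: (56798.1 + 24.2·x) / 51.1 = 3461 (existing moment 7.0·4226 + 6.5·375 + 7.8·1438 + 4.7·2363 + 0.9·2729 = 56798.1) ⇒ x = (176857.1 − 56798.1) / 24.2 ≈ 4961.12.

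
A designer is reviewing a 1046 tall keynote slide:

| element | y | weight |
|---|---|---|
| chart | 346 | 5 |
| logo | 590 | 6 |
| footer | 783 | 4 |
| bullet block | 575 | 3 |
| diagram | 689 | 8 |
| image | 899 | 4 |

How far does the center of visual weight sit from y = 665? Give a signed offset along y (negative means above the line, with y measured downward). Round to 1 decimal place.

Weights sum to 5 + 6 + 4 + 3 + 8 + 4 = 30.
y: moment 19235 / weight 30 ≈ 641.17
Against y = 665, that's 641.17 − 665 = -23.83.

≈ -23.8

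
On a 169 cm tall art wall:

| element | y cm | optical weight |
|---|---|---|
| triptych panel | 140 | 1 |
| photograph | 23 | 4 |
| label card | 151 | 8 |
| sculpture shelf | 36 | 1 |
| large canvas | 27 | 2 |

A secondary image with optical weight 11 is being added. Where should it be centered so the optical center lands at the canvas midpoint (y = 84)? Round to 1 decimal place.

With the secondary image, Σw becomes 1 + 4 + 8 + 1 + 2 + 11 = 27.
Along y: (1530 + 11·y) / 27 = 84 (existing moment 1·140 + 4·23 + 8·151 + 1·36 + 2·27 = 1530) ⇒ y = (2268 − 1530) / 11 ≈ 67.09.

y ≈ 67.1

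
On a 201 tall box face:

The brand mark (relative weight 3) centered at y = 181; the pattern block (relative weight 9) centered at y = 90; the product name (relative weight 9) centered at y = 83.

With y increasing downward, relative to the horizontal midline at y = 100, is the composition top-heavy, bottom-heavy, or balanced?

balanced

Total weight = 3 + 9 + 9 = 21.
Σw·y = 3·181 + 9·90 + 9·83 = 2100, so ȳ = 2100/21 ≈ 100.00.
The centroid 100.00 matches the midline at 100, so the layout is balanced.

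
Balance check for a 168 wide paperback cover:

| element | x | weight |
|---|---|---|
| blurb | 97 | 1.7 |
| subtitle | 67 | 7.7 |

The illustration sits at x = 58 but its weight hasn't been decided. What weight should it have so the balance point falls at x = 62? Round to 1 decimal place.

Known weights sum to 1.7 + 7.7 = 9.4; their moment is 1.7·97 + 7.7·67 = 680.8.
Set Σw·x/Σw = 62: (680.8 + 58w) = 62·(9.4 + w).
Rearranging, w·(58 − 62) = 62·9.4 − 680.8 = -98.0, so w ≈ -98.0/-4 = 24.50.

w ≈ 24.5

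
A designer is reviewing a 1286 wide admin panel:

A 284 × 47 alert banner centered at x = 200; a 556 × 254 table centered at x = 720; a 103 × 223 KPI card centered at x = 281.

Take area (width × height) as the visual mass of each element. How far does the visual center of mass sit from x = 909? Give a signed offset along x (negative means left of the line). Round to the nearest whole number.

Areas: alert banner 284·47 = 13348, table 556·254 = 141224, KPI card 103·223 = 22969. Total weight = 177541.
x: (13348·200 + 141224·720 + 22969·281) / 177541 = 110805169 / 177541 ≈ 624.11
Against x = 909, that's 624.11 − 909 = -284.89.

≈ -285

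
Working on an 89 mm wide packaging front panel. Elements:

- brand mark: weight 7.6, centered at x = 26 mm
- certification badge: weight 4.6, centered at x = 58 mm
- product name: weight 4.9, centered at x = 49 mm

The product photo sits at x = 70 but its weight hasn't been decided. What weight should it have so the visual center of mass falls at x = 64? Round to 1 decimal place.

w ≈ 65.0

Known weights sum to 7.6 + 4.6 + 4.9 = 17.1; their moment is 7.6·26 + 4.6·58 + 4.9·49 = 704.5.
Balance at x = 64 requires (704.5 + w·70) / (17.1 + w) = 64.
Solving: w = (64·17.1 − 704.5) / (70 − 64) = 389.9 / 6 ≈ 64.98.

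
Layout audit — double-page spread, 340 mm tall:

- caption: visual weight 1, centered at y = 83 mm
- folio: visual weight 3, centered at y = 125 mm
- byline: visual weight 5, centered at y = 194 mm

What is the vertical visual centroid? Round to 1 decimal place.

y ≈ 158.7

Total weight = 1 + 3 + 5 = 9.
Σw·y = 1·83 + 3·125 + 5·194 = 1428, so ȳ = 1428/9 ≈ 158.67.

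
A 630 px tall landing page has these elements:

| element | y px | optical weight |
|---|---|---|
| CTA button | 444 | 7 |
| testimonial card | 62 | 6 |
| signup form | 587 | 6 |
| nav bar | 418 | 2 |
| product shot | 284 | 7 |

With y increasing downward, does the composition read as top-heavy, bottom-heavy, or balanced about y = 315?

bottom-heavy

Σw = 7 + 6 + 6 + 2 + 7 = 28.
y: (7·444 + 6·62 + 6·587 + 2·418 + 7·284) / 28 = 9826 / 28 ≈ 350.93
Since 350.9 is below (larger y than) 315, the composition reads bottom-heavy.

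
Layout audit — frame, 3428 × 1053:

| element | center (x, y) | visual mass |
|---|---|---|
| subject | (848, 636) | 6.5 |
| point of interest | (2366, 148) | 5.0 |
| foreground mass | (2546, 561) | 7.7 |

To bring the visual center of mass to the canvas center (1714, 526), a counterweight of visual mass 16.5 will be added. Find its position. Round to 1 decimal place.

(1469.3, 580.9)

With the counterweight, Σw becomes 6.5 + 5.0 + 7.7 + 16.5 = 35.7.
Along x: (36946.2 + 16.5·x) / 35.7 = 1714 (existing moment 6.5·848 + 5.0·2366 + 7.7·2546 = 36946.2) ⇒ x = (61189.8 − 36946.2) / 16.5 ≈ 1469.31.
Along y: (9193.7 + 16.5·y) / 35.7 = 526 (existing moment 6.5·636 + 5.0·148 + 7.7·561 = 9193.7) ⇒ y = (18778.2 − 9193.7) / 16.5 ≈ 580.88.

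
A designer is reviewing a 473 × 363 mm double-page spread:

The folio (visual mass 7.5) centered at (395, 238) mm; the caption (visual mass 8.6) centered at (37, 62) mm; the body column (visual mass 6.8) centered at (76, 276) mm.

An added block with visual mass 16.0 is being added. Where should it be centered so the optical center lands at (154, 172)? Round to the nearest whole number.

(137, 156)

With the added block, Σw becomes 7.5 + 8.6 + 6.8 + 16.0 = 38.9.
Along x: (3797.5 + 16.0·x) / 38.9 = 154 (existing moment 7.5·395 + 8.6·37 + 6.8·76 = 3797.5) ⇒ x = (5990.6 − 3797.5) / 16.0 ≈ 137.07.
Along y: (4195.0 + 16.0·y) / 38.9 = 172 (existing moment 7.5·238 + 8.6·62 + 6.8·276 = 4195.0) ⇒ y = (6690.8 − 4195.0) / 16.0 ≈ 155.99.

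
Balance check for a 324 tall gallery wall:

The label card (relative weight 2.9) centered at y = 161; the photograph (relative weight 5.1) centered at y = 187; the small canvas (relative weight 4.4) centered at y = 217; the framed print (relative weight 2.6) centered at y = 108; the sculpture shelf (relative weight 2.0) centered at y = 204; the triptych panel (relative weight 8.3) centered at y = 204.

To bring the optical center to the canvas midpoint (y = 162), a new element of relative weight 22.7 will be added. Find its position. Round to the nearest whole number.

After adding the new element, total weight = 2.9 + 5.1 + 4.4 + 2.6 + 2.0 + 8.3 + 22.7 = 48.0.
y: target moment 48.0×162 = 7776.0; current 2.9·161 + 5.1·187 + 4.4·217 + 2.6·108 + 2.0·204 + 8.3·204 = 4757.4; the new element supplies 3018.6, so y = 3018.6/22.7 ≈ 132.98.

y ≈ 133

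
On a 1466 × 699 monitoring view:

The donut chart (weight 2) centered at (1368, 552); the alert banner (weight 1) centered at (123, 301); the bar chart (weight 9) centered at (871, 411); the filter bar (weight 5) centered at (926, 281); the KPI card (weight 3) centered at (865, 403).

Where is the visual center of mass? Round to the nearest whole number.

Weights sum to 2 + 1 + 9 + 5 + 3 = 20.
x-moment: 2·1368 + 1·123 + 9·871 + 5·926 + 3·865 = 17923; centroid 17923/20 ≈ 896.15.
y-moment: 2·552 + 1·301 + 9·411 + 5·281 + 3·403 = 7718; centroid 7718/20 ≈ 385.90.

(896, 386)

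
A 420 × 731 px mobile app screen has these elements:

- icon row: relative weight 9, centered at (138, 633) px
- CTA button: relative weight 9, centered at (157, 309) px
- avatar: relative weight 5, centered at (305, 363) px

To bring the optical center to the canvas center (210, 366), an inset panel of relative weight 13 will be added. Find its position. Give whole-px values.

New total weight: (9 + 9 + 5) + 13 = 36.
Along x: (4180 + 13·x) / 36 = 210 (existing moment 9·138 + 9·157 + 5·305 = 4180) ⇒ x = (7560 − 4180) / 13 ≈ 260.00.
Along y: (10293 + 13·y) / 36 = 366 (existing moment 9·633 + 9·309 + 5·363 = 10293) ⇒ y = (13176 − 10293) / 13 ≈ 221.77.

(260, 222)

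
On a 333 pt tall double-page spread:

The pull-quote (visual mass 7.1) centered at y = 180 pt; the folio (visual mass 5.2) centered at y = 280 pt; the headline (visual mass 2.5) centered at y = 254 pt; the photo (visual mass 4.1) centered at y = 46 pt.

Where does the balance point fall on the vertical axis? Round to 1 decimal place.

y ≈ 188.2

Σw = 7.1 + 5.2 + 2.5 + 4.1 = 18.9.
y-moment: 7.1·180 + 5.2·280 + 2.5·254 + 4.1·46 = 3557.6; centroid 3557.6/18.9 ≈ 188.23.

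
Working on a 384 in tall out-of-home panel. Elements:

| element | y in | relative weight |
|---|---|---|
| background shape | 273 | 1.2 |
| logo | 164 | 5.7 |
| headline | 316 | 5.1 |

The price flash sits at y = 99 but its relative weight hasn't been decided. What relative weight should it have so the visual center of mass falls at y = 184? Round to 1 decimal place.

Existing Σw = 12.0 (1.2 + 5.7 + 5.1); existing moment 1.2·273 + 5.7·164 + 5.1·316 = 2874.0.
Set Σw·y/Σw = 184: (2874.0 + 99w) = 184·(12.0 + w).
Solving: w = (184·12.0 − 2874.0) / (99 − 184) = -666.0 / -85 ≈ 7.84.

w ≈ 7.8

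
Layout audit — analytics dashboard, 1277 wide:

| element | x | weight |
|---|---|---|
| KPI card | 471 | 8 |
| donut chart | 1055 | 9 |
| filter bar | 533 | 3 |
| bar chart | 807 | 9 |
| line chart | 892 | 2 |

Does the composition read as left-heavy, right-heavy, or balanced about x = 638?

Total weight = 8 + 9 + 3 + 9 + 2 = 31.
Σw·x = 8·471 + 9·1055 + 3·533 + 9·807 + 2·892 = 23909, so x̄ = 23909/31 ≈ 771.26.
771.3 lies right of the midline 638, so the layout is right-heavy.

right-heavy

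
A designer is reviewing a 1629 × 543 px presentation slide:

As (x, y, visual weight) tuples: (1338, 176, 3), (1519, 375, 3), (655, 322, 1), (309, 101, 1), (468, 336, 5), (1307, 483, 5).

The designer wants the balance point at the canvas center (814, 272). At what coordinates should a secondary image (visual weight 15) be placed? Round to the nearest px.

(563, 187)

New total weight: (3 + 3 + 1 + 1 + 5 + 5) + 15 = 33.
x: target moment 33×814 = 26862; current 3·1338 + 3·1519 + 1·655 + 1·309 + 5·468 + 5·1307 = 18410; the secondary image supplies 8452, so x = 8452/15 ≈ 563.47.
y: target moment 33×272 = 8976; current 3·176 + 3·375 + 1·322 + 1·101 + 5·336 + 5·483 = 6171; the secondary image supplies 2805, so y = 2805/15 ≈ 187.00.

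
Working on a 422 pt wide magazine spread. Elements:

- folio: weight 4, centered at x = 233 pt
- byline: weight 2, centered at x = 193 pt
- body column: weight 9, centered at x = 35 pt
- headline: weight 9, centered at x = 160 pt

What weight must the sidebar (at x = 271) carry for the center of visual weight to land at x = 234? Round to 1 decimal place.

w ≈ 68.7

Existing Σw = 24 (4 + 2 + 9 + 9); existing moment 4·233 + 2·193 + 9·35 + 9·160 = 3073.
Balance at x = 234 requires (3073 + w·271) / (24 + w) = 234.
So w = (234·24 − 3073)/(271 − 234) = 2543/37 ≈ 68.73.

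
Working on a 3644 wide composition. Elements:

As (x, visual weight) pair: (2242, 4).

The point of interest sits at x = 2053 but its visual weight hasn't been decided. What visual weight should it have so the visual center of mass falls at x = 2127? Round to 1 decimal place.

w ≈ 6.2

Known: weight 4 with moment 4·2242 = 8968.
For the centroid to hit 2127: (8968 + w·2053) / (4 + w) = 2127.
So w = (2127·4 − 8968)/(2053 − 2127) = -460/-74 ≈ 6.22.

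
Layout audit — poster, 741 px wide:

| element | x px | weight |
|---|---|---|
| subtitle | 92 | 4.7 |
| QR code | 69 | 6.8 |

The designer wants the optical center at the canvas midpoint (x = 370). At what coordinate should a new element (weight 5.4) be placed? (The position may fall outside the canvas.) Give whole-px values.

With the new element, Σw becomes 4.7 + 6.8 + 5.4 = 16.9.
x: target moment 16.9×370 = 6253.0; current 4.7·92 + 6.8·69 = 901.6; the new element supplies 5351.4, so x = 5351.4/5.4 ≈ 991.00.

x ≈ 991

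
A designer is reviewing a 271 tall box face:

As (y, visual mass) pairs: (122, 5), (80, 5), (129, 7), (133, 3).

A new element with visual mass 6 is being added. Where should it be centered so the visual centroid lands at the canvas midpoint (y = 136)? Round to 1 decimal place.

After adding the new element, total weight = 5 + 5 + 7 + 3 + 6 = 26.
y: target moment 26×136 = 3536; current 5·122 + 5·80 + 7·129 + 3·133 = 2312; the new element supplies 1224, so y = 1224/6 ≈ 204.00.

y ≈ 204.0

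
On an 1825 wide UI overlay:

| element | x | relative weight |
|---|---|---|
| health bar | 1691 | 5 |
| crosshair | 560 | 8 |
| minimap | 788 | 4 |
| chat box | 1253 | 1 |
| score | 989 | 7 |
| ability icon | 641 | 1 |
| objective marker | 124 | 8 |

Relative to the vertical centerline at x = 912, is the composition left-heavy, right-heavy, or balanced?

left-heavy

Weights sum to 5 + 8 + 4 + 1 + 7 + 1 + 8 = 34.
x-moment: 5·1691 + 8·560 + 4·788 + 1·1253 + 7·989 + 1·641 + 8·124 = 25896; centroid 25896/34 ≈ 761.65.
761.6 vs midline 912 → left-heavy.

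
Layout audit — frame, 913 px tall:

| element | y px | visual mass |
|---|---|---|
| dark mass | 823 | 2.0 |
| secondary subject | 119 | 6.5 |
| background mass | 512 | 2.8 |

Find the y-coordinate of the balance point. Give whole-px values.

y ≈ 341

Weights sum to 2.0 + 6.5 + 2.8 = 11.3.
y: (2.0·823 + 6.5·119 + 2.8·512) / 11.3 = 3853.1 / 11.3 ≈ 340.98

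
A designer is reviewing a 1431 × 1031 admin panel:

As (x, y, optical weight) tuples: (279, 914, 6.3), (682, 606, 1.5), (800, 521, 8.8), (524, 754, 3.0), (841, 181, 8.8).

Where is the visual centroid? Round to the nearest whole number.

Weights sum to 6.3 + 1.5 + 8.8 + 3.0 + 8.8 = 28.4.
x: (6.3·279 + 1.5·682 + 8.8·800 + 3.0·524 + 8.8·841) / 28.4 = 18793.5 / 28.4 ≈ 661.74
y: (6.3·914 + 1.5·606 + 8.8·521 + 3.0·754 + 8.8·181) / 28.4 = 15106.8 / 28.4 ≈ 531.93

(662, 532)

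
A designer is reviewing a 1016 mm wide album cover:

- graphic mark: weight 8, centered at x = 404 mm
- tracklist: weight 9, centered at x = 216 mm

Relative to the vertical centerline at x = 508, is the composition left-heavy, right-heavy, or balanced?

Weights sum to 8 + 9 = 17.
x: (8·404 + 9·216) / 17 = 5176 / 17 ≈ 304.47
304.5 vs midline 508 → left-heavy.

left-heavy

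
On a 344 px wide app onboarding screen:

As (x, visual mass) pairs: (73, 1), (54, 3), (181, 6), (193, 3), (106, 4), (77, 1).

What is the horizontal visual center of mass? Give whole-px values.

Total weight = 1 + 3 + 6 + 3 + 4 + 1 = 18.
x: moment 2401 / weight 18 ≈ 133.39

x ≈ 133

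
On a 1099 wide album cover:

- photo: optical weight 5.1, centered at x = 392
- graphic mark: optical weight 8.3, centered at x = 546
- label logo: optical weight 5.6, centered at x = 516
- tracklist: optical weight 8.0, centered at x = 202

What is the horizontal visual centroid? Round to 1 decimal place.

x ≈ 408.8

Weights sum to 5.1 + 8.3 + 5.6 + 8.0 = 27.0.
x-moment: 5.1·392 + 8.3·546 + 5.6·516 + 8.0·202 = 11036.6; centroid 11036.6/27.0 ≈ 408.76.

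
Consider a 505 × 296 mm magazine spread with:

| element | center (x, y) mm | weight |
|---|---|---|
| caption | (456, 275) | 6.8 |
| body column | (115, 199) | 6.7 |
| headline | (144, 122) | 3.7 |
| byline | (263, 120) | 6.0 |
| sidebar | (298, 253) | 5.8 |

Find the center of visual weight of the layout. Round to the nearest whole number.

(266, 201)

Total weight = 6.8 + 6.7 + 3.7 + 6.0 + 5.8 = 29.0.
x: (6.8·456 + 6.7·115 + 3.7·144 + 6.0·263 + 5.8·298) / 29.0 = 7710.5 / 29.0 ≈ 265.88
y: (6.8·275 + 6.7·199 + 3.7·122 + 6.0·120 + 5.8·253) / 29.0 = 5842.1 / 29.0 ≈ 201.45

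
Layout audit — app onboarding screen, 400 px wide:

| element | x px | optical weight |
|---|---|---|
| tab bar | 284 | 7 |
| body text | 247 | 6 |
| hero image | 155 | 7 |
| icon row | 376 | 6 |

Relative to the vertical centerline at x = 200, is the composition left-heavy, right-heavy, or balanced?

Total weight = 7 + 6 + 7 + 6 = 26.
x-moment: 7·284 + 6·247 + 7·155 + 6·376 = 6811; centroid 6811/26 ≈ 261.96.
262.0 lies right of the midline 200, so the layout is right-heavy.

right-heavy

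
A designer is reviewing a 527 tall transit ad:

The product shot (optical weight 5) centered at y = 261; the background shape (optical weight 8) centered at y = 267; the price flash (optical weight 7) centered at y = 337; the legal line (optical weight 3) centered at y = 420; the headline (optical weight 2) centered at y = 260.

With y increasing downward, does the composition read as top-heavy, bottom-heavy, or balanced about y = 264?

bottom-heavy

Weights sum to 5 + 8 + 7 + 3 + 2 = 25.
y: (5·261 + 8·267 + 7·337 + 3·420 + 2·260) / 25 = 7580 / 25 ≈ 303.20
303.2 vs midline 264 → bottom-heavy.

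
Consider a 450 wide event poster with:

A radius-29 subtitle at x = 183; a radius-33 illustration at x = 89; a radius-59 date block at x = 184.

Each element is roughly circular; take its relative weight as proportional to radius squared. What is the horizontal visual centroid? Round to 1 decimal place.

r² weights: subtitle 29² = 841, illustration 33² = 1089, date block 59² = 3481. Total = 5411.
Σw·x = 841·183 + 1089·89 + 3481·184 = 891328, so x̄ = 891328/5411 ≈ 164.73.

x ≈ 164.7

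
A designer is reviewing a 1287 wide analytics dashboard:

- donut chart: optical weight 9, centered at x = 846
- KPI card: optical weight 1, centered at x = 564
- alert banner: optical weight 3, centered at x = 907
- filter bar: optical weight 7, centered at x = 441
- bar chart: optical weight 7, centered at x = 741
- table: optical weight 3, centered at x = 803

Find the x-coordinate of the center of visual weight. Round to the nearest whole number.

Total weight = 9 + 1 + 3 + 7 + 7 + 3 = 30.
Σw·x = 9·846 + 1·564 + 3·907 + 7·441 + 7·741 + 3·803 = 21582, so x̄ = 21582/30 ≈ 719.40.

x ≈ 719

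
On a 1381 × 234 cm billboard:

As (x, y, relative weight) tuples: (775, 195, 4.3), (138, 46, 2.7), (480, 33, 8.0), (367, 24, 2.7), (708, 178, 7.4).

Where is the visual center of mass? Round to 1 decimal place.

Weights sum to 4.3 + 2.7 + 8.0 + 2.7 + 7.4 = 25.1.
Σw·x = 4.3·775 + 2.7·138 + 8.0·480 + 2.7·367 + 7.4·708 = 13775.2, so x̄ = 13775.2/25.1 ≈ 548.81.
Σw·y = 4.3·195 + 2.7·46 + 8.0·33 + 2.7·24 + 7.4·178 = 2608.7, so ȳ = 2608.7/25.1 ≈ 103.93.

(548.8, 103.9)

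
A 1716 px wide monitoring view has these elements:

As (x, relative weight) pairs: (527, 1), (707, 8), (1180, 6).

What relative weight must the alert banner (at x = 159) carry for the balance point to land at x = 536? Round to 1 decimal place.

Known weights sum to 1 + 8 + 6 = 15; their moment is 1·527 + 8·707 + 6·1180 = 13263.
Set Σw·x/Σw = 536: (13263 + 159w) = 536·(15 + w).
So w = (536·15 − 13263)/(159 − 536) = -5223/-377 ≈ 13.85.

w ≈ 13.9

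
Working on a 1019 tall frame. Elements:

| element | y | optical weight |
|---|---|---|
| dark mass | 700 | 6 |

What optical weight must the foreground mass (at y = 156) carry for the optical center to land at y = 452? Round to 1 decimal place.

Known: weight 6 with moment 6·700 = 4200.
For the centroid to hit 452: (4200 + w·156) / (6 + w) = 452.
Rearranging, w·(156 − 452) = 452·6 − 4200 = -1488, so w ≈ -1488/-296 = 5.03.

w ≈ 5.0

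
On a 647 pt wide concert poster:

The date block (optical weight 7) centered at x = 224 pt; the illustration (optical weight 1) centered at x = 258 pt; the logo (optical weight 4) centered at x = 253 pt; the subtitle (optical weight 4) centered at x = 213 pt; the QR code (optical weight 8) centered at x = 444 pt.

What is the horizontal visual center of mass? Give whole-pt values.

Σw = 7 + 1 + 4 + 4 + 8 = 24.
Σw·x = 7·224 + 1·258 + 4·253 + 4·213 + 8·444 = 7242, so x̄ = 7242/24 ≈ 301.75.

x ≈ 302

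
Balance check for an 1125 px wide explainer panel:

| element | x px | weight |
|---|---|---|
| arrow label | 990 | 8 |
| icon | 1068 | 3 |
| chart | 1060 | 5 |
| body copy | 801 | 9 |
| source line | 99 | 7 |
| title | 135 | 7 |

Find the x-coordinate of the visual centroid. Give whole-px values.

Σw = 8 + 3 + 5 + 9 + 7 + 7 = 39.
Σw·x = 8·990 + 3·1068 + 5·1060 + 9·801 + 7·99 + 7·135 = 25271, so x̄ = 25271/39 ≈ 647.97.

x ≈ 648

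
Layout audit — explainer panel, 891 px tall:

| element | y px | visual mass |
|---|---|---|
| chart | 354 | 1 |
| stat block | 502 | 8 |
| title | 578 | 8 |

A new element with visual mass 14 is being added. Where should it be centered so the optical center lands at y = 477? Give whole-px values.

After adding the new element, total weight = 1 + 8 + 8 + 14 = 31.
y: target moment 31×477 = 14787; current 1·354 + 8·502 + 8·578 = 8994; the new element supplies 5793, so y = 5793/14 ≈ 413.79.

y ≈ 414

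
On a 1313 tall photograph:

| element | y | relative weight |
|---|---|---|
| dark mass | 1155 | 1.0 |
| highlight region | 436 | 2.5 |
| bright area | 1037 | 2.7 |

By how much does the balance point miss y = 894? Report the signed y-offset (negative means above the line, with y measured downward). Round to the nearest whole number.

≈ -80

Total weight = 1.0 + 2.5 + 2.7 = 6.2.
y: (1.0·1155 + 2.5·436 + 2.7·1037) / 6.2 = 5044.9 / 6.2 ≈ 813.69
Offset from y = 894: 813.69 − 894 ≈ -80.31.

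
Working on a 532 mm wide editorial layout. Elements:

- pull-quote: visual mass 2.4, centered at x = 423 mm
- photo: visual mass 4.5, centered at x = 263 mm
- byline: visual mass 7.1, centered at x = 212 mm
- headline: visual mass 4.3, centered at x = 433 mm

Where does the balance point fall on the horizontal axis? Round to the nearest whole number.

Total weight = 2.4 + 4.5 + 7.1 + 4.3 = 18.3.
x: (2.4·423 + 4.5·263 + 7.1·212 + 4.3·433) / 18.3 = 5565.8 / 18.3 ≈ 304.14

x ≈ 304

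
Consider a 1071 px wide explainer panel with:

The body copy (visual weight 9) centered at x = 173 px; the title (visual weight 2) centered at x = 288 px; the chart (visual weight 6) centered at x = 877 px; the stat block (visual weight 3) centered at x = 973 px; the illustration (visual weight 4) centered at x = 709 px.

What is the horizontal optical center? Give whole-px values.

x ≈ 548

Weights sum to 9 + 2 + 6 + 3 + 4 = 24.
x-moment: 9·173 + 2·288 + 6·877 + 3·973 + 4·709 = 13150; centroid 13150/24 ≈ 547.92.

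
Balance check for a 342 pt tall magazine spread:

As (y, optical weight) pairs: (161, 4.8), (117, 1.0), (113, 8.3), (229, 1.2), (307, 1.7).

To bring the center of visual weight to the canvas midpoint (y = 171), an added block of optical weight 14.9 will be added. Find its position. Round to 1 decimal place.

New total weight: (4.8 + 1.0 + 8.3 + 1.2 + 1.7) + 14.9 = 31.9.
y: target moment 31.9×171 = 5454.9; current 4.8·161 + 1.0·117 + 8.3·113 + 1.2·229 + 1.7·307 = 2624.4; the added block supplies 2830.5, so y = 2830.5/14.9 ≈ 189.97.

y ≈ 190.0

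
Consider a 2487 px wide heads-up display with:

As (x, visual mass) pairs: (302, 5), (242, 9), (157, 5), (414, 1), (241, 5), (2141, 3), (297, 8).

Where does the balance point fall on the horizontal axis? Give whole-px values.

x ≈ 414

Σw = 5 + 9 + 5 + 1 + 5 + 3 + 8 = 36.
x: moment 14891 / weight 36 ≈ 413.64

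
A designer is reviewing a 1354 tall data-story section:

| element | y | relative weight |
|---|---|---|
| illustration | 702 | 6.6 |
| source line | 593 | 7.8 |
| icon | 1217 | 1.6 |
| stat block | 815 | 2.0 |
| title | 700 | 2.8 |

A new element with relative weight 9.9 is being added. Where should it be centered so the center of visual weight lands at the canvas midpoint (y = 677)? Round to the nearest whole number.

With the new element, Σw becomes 6.6 + 7.8 + 1.6 + 2.0 + 2.8 + 9.9 = 30.7.
Along y: (14795.8 + 9.9·y) / 30.7 = 677 (existing moment 6.6·702 + 7.8·593 + 1.6·1217 + 2.0·815 + 2.8·700 = 14795.8) ⇒ y = (20783.9 − 14795.8) / 9.9 ≈ 604.86.

y ≈ 605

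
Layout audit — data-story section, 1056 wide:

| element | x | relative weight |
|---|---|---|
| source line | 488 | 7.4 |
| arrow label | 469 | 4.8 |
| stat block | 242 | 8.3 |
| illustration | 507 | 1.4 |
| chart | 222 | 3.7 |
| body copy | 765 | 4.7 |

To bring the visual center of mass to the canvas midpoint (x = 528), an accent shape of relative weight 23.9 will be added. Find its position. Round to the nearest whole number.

After adding the accent shape, total weight = 7.4 + 4.8 + 8.3 + 1.4 + 3.7 + 4.7 + 23.9 = 54.2.
x: target moment 54.2×528 = 28617.6; current 7.4·488 + 4.8·469 + 8.3·242 + 1.4·507 + 3.7·222 + 4.7·765 = 12997.7; the accent shape supplies 15619.9, so x = 15619.9/23.9 ≈ 653.55.

x ≈ 654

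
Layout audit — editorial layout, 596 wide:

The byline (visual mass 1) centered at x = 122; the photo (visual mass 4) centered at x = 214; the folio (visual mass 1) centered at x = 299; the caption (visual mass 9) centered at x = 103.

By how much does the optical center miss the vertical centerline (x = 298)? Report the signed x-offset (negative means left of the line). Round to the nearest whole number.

≈ -151

Total weight = 1 + 4 + 1 + 9 = 15.
x-moment: 1·122 + 4·214 + 1·299 + 9·103 = 2204; centroid 2204/15 ≈ 146.93.
Offset from x = 298: 146.93 − 298 ≈ -151.07.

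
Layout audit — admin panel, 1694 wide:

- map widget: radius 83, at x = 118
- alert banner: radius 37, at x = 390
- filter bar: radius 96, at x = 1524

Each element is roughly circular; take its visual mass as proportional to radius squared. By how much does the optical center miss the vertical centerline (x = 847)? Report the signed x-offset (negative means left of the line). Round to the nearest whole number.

≈ 34

Weights ∝ r²: map widget 83² = 6889, alert banner 37² = 1369, filter bar 96² = 9216; Σw = 17474.
Σw·x = 6889·118 + 1369·390 + 9216·1524 = 15391996, so x̄ = 15391996/17474 ≈ 880.85.
Difference: 880.85 − 847 ≈ 33.85.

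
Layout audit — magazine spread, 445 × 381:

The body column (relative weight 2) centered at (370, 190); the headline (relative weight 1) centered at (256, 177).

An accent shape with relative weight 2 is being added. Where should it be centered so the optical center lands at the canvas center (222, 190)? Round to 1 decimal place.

(57.0, 196.5)

With the accent shape, Σw becomes 2 + 1 + 2 = 5.
x: target moment 5×222 = 1110; current 2·370 + 1·256 = 996; the accent shape supplies 114, so x = 114/2 ≈ 57.00.
y: target moment 5×190 = 950; current 2·190 + 1·177 = 557; the accent shape supplies 393, so y = 393/2 ≈ 196.50.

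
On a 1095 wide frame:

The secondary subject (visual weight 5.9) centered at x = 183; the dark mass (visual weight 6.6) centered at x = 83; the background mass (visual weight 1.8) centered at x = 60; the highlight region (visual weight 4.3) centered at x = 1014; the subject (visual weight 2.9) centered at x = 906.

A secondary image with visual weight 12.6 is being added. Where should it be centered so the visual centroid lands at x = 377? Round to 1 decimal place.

x ≈ 328.0

New total weight: (5.9 + 6.6 + 1.8 + 4.3 + 2.9) + 12.6 = 34.1.
Along x: (8723.1 + 12.6·x) / 34.1 = 377 (existing moment 5.9·183 + 6.6·83 + 1.8·60 + 4.3·1014 + 2.9·906 = 8723.1) ⇒ x = (12855.7 − 8723.1) / 12.6 ≈ 327.98.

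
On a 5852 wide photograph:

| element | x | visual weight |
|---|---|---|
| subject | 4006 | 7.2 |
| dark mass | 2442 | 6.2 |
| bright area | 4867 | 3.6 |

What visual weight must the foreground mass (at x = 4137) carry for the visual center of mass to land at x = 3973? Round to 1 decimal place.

Existing Σw = 17.0 (7.2 + 6.2 + 3.6); existing moment 7.2·4006 + 6.2·2442 + 3.6·4867 = 61504.8.
Balance at x = 3973 requires (61504.8 + w·4137) / (17.0 + w) = 3973.
So w = (3973·17.0 − 61504.8)/(4137 − 3973) = 6036.2/164 ≈ 36.81.

w ≈ 36.8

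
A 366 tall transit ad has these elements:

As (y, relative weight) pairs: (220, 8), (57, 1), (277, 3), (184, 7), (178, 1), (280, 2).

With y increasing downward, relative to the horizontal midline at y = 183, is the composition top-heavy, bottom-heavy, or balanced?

Σw = 8 + 1 + 3 + 7 + 1 + 2 = 22.
y: (8·220 + 1·57 + 3·277 + 7·184 + 1·178 + 2·280) / 22 = 4674 / 22 ≈ 212.45
Since 212.5 is below (larger y than) 183, the composition reads bottom-heavy.

bottom-heavy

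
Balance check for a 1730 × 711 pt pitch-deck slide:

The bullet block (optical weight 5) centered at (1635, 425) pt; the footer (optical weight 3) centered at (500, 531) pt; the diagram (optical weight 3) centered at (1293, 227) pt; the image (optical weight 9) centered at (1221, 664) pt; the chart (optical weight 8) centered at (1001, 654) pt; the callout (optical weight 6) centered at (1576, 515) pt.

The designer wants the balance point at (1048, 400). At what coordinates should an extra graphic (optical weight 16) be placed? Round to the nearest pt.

(650, 81)

After adding the extra graphic, total weight = 5 + 3 + 3 + 9 + 8 + 6 + 16 = 50.
Along x: (42007 + 16·x) / 50 = 1048 (existing moment 5·1635 + 3·500 + 3·1293 + 9·1221 + 8·1001 + 6·1576 = 42007) ⇒ x = (52400 − 42007) / 16 ≈ 649.56.
Along y: (18697 + 16·y) / 50 = 400 (existing moment 5·425 + 3·531 + 3·227 + 9·664 + 8·654 + 6·515 = 18697) ⇒ y = (20000 − 18697) / 16 ≈ 81.44.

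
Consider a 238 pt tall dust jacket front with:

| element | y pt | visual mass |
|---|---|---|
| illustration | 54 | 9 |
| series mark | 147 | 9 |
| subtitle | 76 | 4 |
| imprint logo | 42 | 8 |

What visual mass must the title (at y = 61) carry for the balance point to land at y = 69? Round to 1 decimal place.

Fixed elements: Σw = 9 + 9 + 4 + 8 = 30, Σw·y = 9·54 + 9·147 + 4·76 + 8·42 = 2449.
Balance at y = 69 requires (2449 + w·61) / (30 + w) = 69.
So w = (69·30 − 2449)/(61 − 69) = -379/-8 ≈ 47.38.

w ≈ 47.4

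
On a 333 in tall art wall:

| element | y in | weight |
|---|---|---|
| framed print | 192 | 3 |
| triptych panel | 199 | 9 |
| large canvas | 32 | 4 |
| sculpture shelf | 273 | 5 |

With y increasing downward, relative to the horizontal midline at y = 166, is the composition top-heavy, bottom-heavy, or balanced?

bottom-heavy

Weights sum to 3 + 9 + 4 + 5 = 21.
y: (3·192 + 9·199 + 4·32 + 5·273) / 21 = 3860 / 21 ≈ 183.81
183.8 vs midline 166 → bottom-heavy.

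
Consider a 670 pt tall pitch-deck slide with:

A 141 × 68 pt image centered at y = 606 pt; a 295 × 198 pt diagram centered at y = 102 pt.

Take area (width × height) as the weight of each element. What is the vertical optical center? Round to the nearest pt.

y ≈ 173

Taking area as weight: image 141·68 = 9588, diagram 295·198 = 58410. Sum 67998.
y: (9588·606 + 58410·102) / 67998 = 11768148 / 67998 ≈ 173.07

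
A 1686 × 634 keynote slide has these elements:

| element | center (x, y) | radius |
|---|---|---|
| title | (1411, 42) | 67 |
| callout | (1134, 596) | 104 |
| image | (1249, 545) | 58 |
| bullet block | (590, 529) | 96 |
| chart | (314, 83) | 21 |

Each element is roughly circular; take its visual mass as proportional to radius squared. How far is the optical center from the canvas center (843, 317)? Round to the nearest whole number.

Weights ∝ r²: title 67² = 4489, callout 104² = 10816, image 58² = 3364, bullet block 96² = 9216, chart 21² = 441; Σw = 28326.
x-moment: 4489·1411 + 10816·1134 + 3364·1249 + 9216·590 + 441·314 = 28376873; centroid 28376873/28326 ≈ 1001.80.
y-moment: 4489·42 + 10816·596 + 3364·545 + 9216·529 + 441·83 = 13380121; centroid 13380121/28326 ≈ 472.36.
From (843, 317): dx = 158.80, dy = 155.36, so the distance is √(dx²+dy²) ≈ 222.16.

≈ 222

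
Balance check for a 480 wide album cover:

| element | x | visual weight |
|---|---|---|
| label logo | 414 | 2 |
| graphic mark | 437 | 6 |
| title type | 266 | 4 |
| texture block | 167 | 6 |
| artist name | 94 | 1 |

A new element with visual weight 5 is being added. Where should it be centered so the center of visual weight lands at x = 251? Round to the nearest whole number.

x ≈ 83

After adding the new element, total weight = 2 + 6 + 4 + 6 + 1 + 5 = 24.
Along x: (5610 + 5·x) / 24 = 251 (existing moment 2·414 + 6·437 + 4·266 + 6·167 + 1·94 = 5610) ⇒ x = (6024 − 5610) / 5 ≈ 82.80.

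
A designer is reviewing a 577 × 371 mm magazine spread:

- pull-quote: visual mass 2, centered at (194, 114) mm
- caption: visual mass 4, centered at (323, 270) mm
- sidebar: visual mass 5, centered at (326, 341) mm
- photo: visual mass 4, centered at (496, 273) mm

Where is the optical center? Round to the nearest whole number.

Σw = 2 + 4 + 5 + 4 = 15.
x-moment: 2·194 + 4·323 + 5·326 + 4·496 = 5294; centroid 5294/15 ≈ 352.93.
y-moment: 2·114 + 4·270 + 5·341 + 4·273 = 4105; centroid 4105/15 ≈ 273.67.

(353, 274)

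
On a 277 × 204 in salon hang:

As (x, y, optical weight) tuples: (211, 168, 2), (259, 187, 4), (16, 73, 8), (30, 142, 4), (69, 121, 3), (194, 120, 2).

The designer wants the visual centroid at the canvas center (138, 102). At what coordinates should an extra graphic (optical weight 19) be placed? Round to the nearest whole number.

(184, 76)

New total weight: (2 + 4 + 8 + 4 + 3 + 2) + 19 = 42.
x: need Σw·x = 42·138 = 5796. Existing = 2·211 + 4·259 + 8·16 + 4·30 + 3·69 + 2·194 = 2301. Remainder 3495 / 19 ≈ 183.95.
y: need Σw·y = 42·102 = 4284. Existing = 2·168 + 4·187 + 8·73 + 4·142 + 3·121 + 2·120 = 2839. Remainder 1445 / 19 ≈ 76.05.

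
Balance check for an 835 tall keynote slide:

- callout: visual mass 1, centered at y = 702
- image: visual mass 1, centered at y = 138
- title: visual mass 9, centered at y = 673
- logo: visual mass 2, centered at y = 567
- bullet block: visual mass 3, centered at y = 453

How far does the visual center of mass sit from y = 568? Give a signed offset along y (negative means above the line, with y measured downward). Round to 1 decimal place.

≈ 18.9

Σw = 1 + 1 + 9 + 2 + 3 = 16.
y: (1·702 + 1·138 + 9·673 + 2·567 + 3·453) / 16 = 9390 / 16 ≈ 586.88
Offset from y = 568: 586.88 − 568 ≈ 18.88.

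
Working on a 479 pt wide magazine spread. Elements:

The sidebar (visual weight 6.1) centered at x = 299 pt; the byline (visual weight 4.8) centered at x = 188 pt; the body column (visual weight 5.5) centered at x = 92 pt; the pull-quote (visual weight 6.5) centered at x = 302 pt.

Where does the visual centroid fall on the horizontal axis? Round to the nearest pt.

x ≈ 227

Total weight = 6.1 + 4.8 + 5.5 + 6.5 = 22.9.
x: (6.1·299 + 4.8·188 + 5.5·92 + 6.5·302) / 22.9 = 5195.3 / 22.9 ≈ 226.87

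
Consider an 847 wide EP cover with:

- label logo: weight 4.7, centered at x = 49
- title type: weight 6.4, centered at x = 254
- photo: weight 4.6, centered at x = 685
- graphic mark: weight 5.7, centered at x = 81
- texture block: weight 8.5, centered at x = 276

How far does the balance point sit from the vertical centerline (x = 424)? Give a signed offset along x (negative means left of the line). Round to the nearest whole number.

≈ -163

Weights sum to 4.7 + 6.4 + 4.6 + 5.7 + 8.5 = 29.9.
x: (4.7·49 + 6.4·254 + 4.6·685 + 5.7·81 + 8.5·276) / 29.9 = 7814.6 / 29.9 ≈ 261.36
Difference: 261.36 − 424 ≈ -162.64.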